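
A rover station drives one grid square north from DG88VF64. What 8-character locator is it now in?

DG88vf65

Latitude extended square 4; +1 → 5.
The longitude characters are unchanged.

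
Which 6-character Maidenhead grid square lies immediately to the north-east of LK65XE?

Longitude subsquare x = 23; +1 → 24, wraps to 0 = a, carry into square.
Longitude square 6; +1 → 7.
Latitude subsquare e = 4; +1 → 5 = f.

LK75af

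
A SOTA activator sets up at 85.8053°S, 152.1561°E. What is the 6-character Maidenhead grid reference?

QA64be

Add 180° to longitude and 90° to latitude: 332.1561, 4.1947.
Field (20°×10°, letters A–R): lon ⌊332.1561/20⌋ = 16 → Q; lat ⌊4.1947/10⌋ = 0 → A.
Square (2°×1°, digits 0–9): lon ⌊12.1561/2⌋ = 6; lat ⌊4.1947/1⌋ = 4.
Subsquare (5′×2.5′, letters a–x): lon ⌊0.1561/0.0833333⌋ = 1 → b; lat ⌊0.1947/0.0416667⌋ = 4 → e.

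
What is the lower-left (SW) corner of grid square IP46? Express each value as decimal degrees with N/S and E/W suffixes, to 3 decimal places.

66.000° N, 12.000° W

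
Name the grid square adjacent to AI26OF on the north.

AI26og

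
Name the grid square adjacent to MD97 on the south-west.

MD86

Longitude square 9; −1 → 8.
Latitude square 7; −1 → 6.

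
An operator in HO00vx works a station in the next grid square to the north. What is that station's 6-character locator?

Latitude subsquare x = 23; +1 → 24, wraps to 0 = a, carry into square.
Latitude square 0; +1 → 1.
The longitude characters are unchanged.

HO01va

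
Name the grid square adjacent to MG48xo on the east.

MG58ao

Longitude subsquare x = 23; +1 → 24, wraps to 0 = a, carry into square.
Longitude square 4; +1 → 5.
The latitude characters are unchanged.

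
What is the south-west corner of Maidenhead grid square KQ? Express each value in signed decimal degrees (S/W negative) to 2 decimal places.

Field K=10, Q=16: +10·20° lon, +16·10° lat → SW at lon 20°, lat 70°.
latitude 70.00, longitude 20.00.

70.00, 20.00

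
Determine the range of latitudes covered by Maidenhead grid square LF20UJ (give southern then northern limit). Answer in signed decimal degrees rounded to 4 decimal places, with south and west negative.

Field L=11, F=5: +11·20° lon, +5·10° lat → SW at lon 40°, lat -40°.
Square 2, 0: +2·2° lon, +0·1° lat → SW at lon 44°, lat -40°.
Subsquare u=20, j=9: +20·0.0833333° lon, +9·0.0416667° lat → SW at lon 45.6667°, lat -39.625°.
Cell spans 0.0833333° lon × 0.0416667° lat.
south -39.6250, north -39.5833.

-39.6250, -39.5833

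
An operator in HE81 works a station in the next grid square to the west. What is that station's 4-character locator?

Longitude square 8; −1 → 7.
The latitude characters are unchanged.

HE71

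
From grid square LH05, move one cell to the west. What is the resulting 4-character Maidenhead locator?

KH95

Longitude square 0; −1 → -1, wraps to 9, carry into field.
Longitude field L = 11; −1 → 10 = K.
The latitude characters are unchanged.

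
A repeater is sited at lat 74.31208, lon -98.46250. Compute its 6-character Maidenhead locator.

EQ04sh

Shift to the Maidenhead origin (180°W, 90°S): lon 81.5375, lat 164.3121.
Field: lon ⌊81.5375/20⌋ = 4 → E; lat ⌊164.3121/10⌋ = 16 → Q.
Square: lon ⌊1.5375/2⌋ = 0; lat ⌊4.3121/1⌋ = 4.
Subsquare: lon ⌊1.5375/0.0833333⌋ = 18 → s; lat ⌊0.3121/0.0416667⌋ = 7 → h.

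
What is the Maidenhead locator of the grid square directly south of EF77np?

EF77no

Latitude subsquare p = 15; −1 → 14 = o.
The longitude characters are unchanged.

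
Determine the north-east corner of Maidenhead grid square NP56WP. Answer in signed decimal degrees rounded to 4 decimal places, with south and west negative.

66.6667, 91.9167

Field N=13, P=15: +13·20° lon, +15·10° lat → SW at lon 80°, lat 60°.
Square 5, 6: +5·2° lon, +6·1° lat → SW at lon 90°, lat 66°.
Subsquare w=22, p=15: +22·0.0833333° lon, +15·0.0416667° lat → SW at lon 91.8333°, lat 66.625°.
Cell spans 0.0833333° lon × 0.0416667° lat. NE corner is SW corner plus one full cell.
latitude 66.6667, longitude 91.9167.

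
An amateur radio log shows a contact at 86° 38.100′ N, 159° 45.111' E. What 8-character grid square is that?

QR96vp02

Shift to the Maidenhead origin (180°W, 90°S): lon 339.75185, lat 176.63500.
Field (20°×10°, letters A–R): lon ⌊339.75185/20⌋ = 16 → Q; lat ⌊176.63500/10⌋ = 17 → R.
Square (2°×1°, digits 0–9): lon ⌊19.75185/2⌋ = 9; lat ⌊6.63500/1⌋ = 6.
Subsquare (5′×2.5′, letters a–x): lon ⌊1.75185/0.0833333⌋ = 21 → v; lat ⌊0.63500/0.0416667⌋ = 15 → p.
Extended square (30″×15″, digits 0–9): lon ⌊0.00185/0.00833333⌋ = 0; lat ⌊0.01000/0.00416667⌋ = 2.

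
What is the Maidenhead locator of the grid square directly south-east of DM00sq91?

DM00tq00

Longitude extended square 9; +1 → 10, wraps to 0, carry into subsquare.
Longitude subsquare s = 18; +1 → 19 = t.
Latitude extended square 1; −1 → 0.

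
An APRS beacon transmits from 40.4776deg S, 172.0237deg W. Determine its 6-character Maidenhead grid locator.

Shift to the Maidenhead origin (180°W, 90°S): lon 7.9763, lat 49.5224.
Field: lon ⌊7.9763/20⌋ = 0 → A; lat ⌊49.5224/10⌋ = 4 → E.
Square: lon ⌊7.9763/2⌋ = 3; lat ⌊9.5224/1⌋ = 9.
Subsquare: lon ⌊1.9763/0.0833333⌋ = 23 → x; lat ⌊0.5224/0.0416667⌋ = 12 → m.

AE39xm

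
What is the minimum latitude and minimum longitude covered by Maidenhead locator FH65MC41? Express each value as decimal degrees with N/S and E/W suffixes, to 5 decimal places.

14.91250° S, 66.96667° W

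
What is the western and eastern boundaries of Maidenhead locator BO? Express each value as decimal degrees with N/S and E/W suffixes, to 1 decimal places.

160.0° W, 140.0° W

Field B=1, O=14: +1·20° lon, +14·10° lat → SW at lon -160°, lat 50°.
Cell spans 20° lon × 10° lat.
west 160.0° W, east 140.0° W.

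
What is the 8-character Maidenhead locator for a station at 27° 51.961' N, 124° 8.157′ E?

PL27bu67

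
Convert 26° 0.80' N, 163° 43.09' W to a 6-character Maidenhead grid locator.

AL86da

Shift to the Maidenhead origin (180°W, 90°S): lon 16.2818, lat 116.0133.
Field: lon ⌊16.2818/20⌋ = 0 → A; lat ⌊116.0133/10⌋ = 11 → L.
Square: lon ⌊16.2818/2⌋ = 8; lat ⌊6.0133/1⌋ = 6.
Subsquare: lon ⌊0.2818/0.0833333⌋ = 3 → d; lat ⌊0.0133/0.0416667⌋ = 0 → a.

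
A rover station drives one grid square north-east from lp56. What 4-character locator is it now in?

Longitude square 5; +1 → 6.
Latitude square 6; +1 → 7.

LP67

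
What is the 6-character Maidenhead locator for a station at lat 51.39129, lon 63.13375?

MO11nj

Offset from 180°W / 90°S: lon 243.1337°, lat 141.3913°.
Field: 243.1337/20 → 12 → M, 141.3913/10 → 14 → O; chars MO.
Square: 3.1337/2 → 1, 1.3913/1 → 1; chars 11.
Subsquare: 1.1337/0.0833333 → 13 → n, 0.3913/0.0416667 → 9 → j; chars nj.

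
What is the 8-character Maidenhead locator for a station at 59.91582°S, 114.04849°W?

DD20xc40

Offset from 180°W / 90°S: lon 65.95151°, lat 30.08418°.
Field: lon ⌊65.95151/20⌋ = 3 → D; lat ⌊30.08418/10⌋ = 3 → D.
Square: lon ⌊5.95151/2⌋ = 2; lat ⌊0.08418/1⌋ = 0.
Subsquare: lon ⌊1.95151/0.0833333⌋ = 23 → x; lat ⌊0.08418/0.0416667⌋ = 2 → c.
Extended square: lon ⌊0.03484/0.00833333⌋ = 4; lat ⌊0.00085/0.00416667⌋ = 0.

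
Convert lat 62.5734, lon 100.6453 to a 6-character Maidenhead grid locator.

Offset from 180°W / 90°S: lon 280.6453°, lat 152.5734°.
Field: 280.6453/20 → 14 → O, 152.5734/10 → 15 → P; chars OP.
Square: 0.6453/2 → 0, 2.5734/1 → 2; chars 02.
Subsquare: 0.6453/0.0833333 → 7 → h, 0.5734/0.0416667 → 13 → n; chars hn.

OP02hn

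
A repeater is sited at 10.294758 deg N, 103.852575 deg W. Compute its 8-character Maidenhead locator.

DK80bh70

Offset from 180°W / 90°S: lon 76.14742°, lat 100.29476°.
Field (20°×10°, letters A–R): 76.14742/20 → 3 → D, 100.29476/10 → 10 → K; chars DK.
Square (2°×1°, digits 0–9): 16.14742/2 → 8, 0.29476/1 → 0; chars 80.
Subsquare (5′×2.5′, letters a–x): 0.14742/0.0833333 → 1 → b, 0.29476/0.0416667 → 7 → h; chars bh.
Extended square (30″×15″, digits 0–9): 0.06409/0.00833333 → 7, 0.00309/0.00416667 → 0; chars 70.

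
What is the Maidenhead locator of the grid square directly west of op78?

OP68

Longitude square 7; −1 → 6.
The latitude characters are unchanged.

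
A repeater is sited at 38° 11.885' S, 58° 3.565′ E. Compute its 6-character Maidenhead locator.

Add 180° to longitude and 90° to latitude: 238.0594, 51.8019.
Field: lon ⌊238.0594/20⌋ = 11 → L; lat ⌊51.8019/10⌋ = 5 → F.
Square: lon ⌊18.0594/2⌋ = 9; lat ⌊1.8019/1⌋ = 1.
Subsquare: lon ⌊0.0594/0.0833333⌋ = 0 → a; lat ⌊0.8019/0.0416667⌋ = 19 → t.

LF91at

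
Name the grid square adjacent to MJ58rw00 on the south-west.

MJ58qv99

Longitude extended square 0; −1 → -1, wraps to 9, carry into subsquare.
Longitude subsquare r = 17; −1 → 16 = q.
Latitude extended square 0; −1 → -1, wraps to 9, carry into subsquare.
Latitude subsquare w = 22; −1 → 21 = v.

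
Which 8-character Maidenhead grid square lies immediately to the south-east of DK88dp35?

DK88dp44

Longitude extended square 3; +1 → 4.
Latitude extended square 5; −1 → 4.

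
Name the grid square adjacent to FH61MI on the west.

FH61li

Longitude subsquare m = 12; −1 → 11 = l.
The latitude characters are unchanged.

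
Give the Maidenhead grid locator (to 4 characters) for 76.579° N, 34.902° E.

KQ76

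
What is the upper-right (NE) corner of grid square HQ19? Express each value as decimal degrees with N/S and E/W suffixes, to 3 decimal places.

Field H=7, Q=16: +7·20° lon, +16·10° lat → SW at lon -40°, lat 70°.
Square 1, 9: +1·2° lon, +9·1° lat → SW at lon -38°, lat 79°.
Cell spans 2° lon × 1° lat. NE corner is SW corner plus one full cell.
latitude 80.000° N, longitude 36.000° W.

80.000° N, 36.000° W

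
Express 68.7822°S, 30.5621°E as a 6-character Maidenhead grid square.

KC51gf

Add 180° to longitude and 90° to latitude: 210.5621, 21.2178.
Field: 210.5621/20 → 10 → K, 21.2178/10 → 2 → C; chars KC.
Square: 10.5621/2 → 5, 1.2178/1 → 1; chars 51.
Subsquare: 0.5621/0.0833333 → 6 → g, 0.2178/0.0416667 → 5 → f; chars gf.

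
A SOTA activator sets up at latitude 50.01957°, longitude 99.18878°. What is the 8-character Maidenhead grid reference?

NO90oa24

Add 180° to longitude and 90° to latitude: 279.18878, 140.01957.
Field: lon ⌊279.18878/20⌋ = 13 → N; lat ⌊140.01957/10⌋ = 14 → O.
Square: lon ⌊19.18878/2⌋ = 9; lat ⌊0.01957/1⌋ = 0.
Subsquare: lon ⌊1.18878/0.0833333⌋ = 14 → o; lat ⌊0.01957/0.0416667⌋ = 0 → a.
Extended square: lon ⌊0.02211/0.00833333⌋ = 2; lat ⌊0.01957/0.00416667⌋ = 4.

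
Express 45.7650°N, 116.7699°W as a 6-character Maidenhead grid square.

Shift to the Maidenhead origin (180°W, 90°S): lon 63.2301, lat 135.7650.
Field (20°×10°, letters A–R): 63.2301/20 → 3 → D, 135.7650/10 → 13 → N; chars DN.
Square (2°×1°, digits 0–9): 3.2301/2 → 1, 5.7650/1 → 5; chars 15.
Subsquare (5′×2.5′, letters a–x): 1.2301/0.0833333 → 14 → o, 0.7650/0.0416667 → 18 → s; chars os.

DN15os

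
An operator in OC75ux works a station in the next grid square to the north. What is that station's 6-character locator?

Latitude subsquare x = 23; +1 → 24, wraps to 0 = a, carry into square.
Latitude square 5; +1 → 6.
The longitude characters are unchanged.

OC76ua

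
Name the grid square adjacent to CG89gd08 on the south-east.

CG89gd17

Longitude extended square 0; +1 → 1.
Latitude extended square 8; −1 → 7.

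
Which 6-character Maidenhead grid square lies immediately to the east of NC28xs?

NC38as

Longitude subsquare x = 23; +1 → 24, wraps to 0 = a, carry into square.
Longitude square 2; +1 → 3.
The latitude characters are unchanged.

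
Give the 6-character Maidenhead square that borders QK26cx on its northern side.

Latitude subsquare x = 23; +1 → 24, wraps to 0 = a, carry into square.
Latitude square 6; +1 → 7.
The longitude characters are unchanged.

QK27ca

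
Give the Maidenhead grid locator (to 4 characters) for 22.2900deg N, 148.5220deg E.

QL42

Offset from 180°W / 90°S: lon 328.52°, lat 112.29°.
Field: lon ⌊328.52/20⌋ = 16 → Q; lat ⌊112.29/10⌋ = 11 → L.
Square: lon ⌊8.52/2⌋ = 4; lat ⌊2.29/1⌋ = 2.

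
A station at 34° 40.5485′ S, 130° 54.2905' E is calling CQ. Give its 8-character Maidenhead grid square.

Add 180° to longitude and 90° to latitude: 310.90484, 55.32419.
Field (20°×10°, letters A–R): lon ⌊310.90484/20⌋ = 15 → P; lat ⌊55.32419/10⌋ = 5 → F.
Square (2°×1°, digits 0–9): lon ⌊10.90484/2⌋ = 5; lat ⌊5.32419/1⌋ = 5.
Subsquare (5′×2.5′, letters a–x): lon ⌊0.90484/0.0833333⌋ = 10 → k; lat ⌊0.32419/0.0416667⌋ = 7 → h.
Extended square (30″×15″, digits 0–9): lon ⌊0.07151/0.00833333⌋ = 8; lat ⌊0.03252/0.00416667⌋ = 7.

PF55kh87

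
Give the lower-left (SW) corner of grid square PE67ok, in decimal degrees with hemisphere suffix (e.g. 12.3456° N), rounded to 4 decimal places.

42.5833° S, 133.1667° E

Field P=15, E=4: +15·20° lon, +4·10° lat → SW at lon 120°, lat -50°.
Square 6, 7: +6·2° lon, +7·1° lat → SW at lon 132°, lat -43°.
Subsquare o=14, k=10: +14·0.0833333° lon, +10·0.0416667° lat → SW at lon 133.167°, lat -42.5833°.
latitude 42.5833° S, longitude 133.1667° E.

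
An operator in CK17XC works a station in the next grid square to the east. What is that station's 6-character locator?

CK27ac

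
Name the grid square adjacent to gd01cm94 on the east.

Longitude extended square 9; +1 → 10, wraps to 0, carry into subsquare.
Longitude subsquare c = 2; +1 → 3 = d.
The latitude characters are unchanged.

GD01dm04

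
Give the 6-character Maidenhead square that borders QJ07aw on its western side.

PJ97xw

Longitude subsquare a = 0; −1 → -1, wraps to 23 = x, carry into square.
Longitude square 0; −1 → -1, wraps to 9, carry into field.
Longitude field Q = 16; −1 → 15 = P.
The latitude characters are unchanged.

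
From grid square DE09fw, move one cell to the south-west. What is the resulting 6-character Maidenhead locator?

DE09ev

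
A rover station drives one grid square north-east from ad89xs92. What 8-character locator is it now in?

AD99as03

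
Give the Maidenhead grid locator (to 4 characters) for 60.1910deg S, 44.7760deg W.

Shift to the Maidenhead origin (180°W, 90°S): lon 135.22, lat 29.81.
Field: 135.22/20 → 6 → G, 29.81/10 → 2 → C; chars GC.
Square: 15.22/2 → 7, 9.81/1 → 9; chars 79.

GC79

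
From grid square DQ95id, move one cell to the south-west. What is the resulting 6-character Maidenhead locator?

DQ95hc

Longitude subsquare i = 8; −1 → 7 = h.
Latitude subsquare d = 3; −1 → 2 = c.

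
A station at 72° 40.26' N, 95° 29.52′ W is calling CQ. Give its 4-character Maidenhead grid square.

EQ22

Add 180° to longitude and 90° to latitude: 84.51, 162.67.
Field (20°×10°, letters A–R): 84.51/20 → 4 → E, 162.67/10 → 16 → Q; chars EQ.
Square (2°×1°, digits 0–9): 4.51/2 → 2, 2.67/1 → 2; chars 22.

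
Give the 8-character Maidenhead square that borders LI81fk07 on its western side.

Longitude extended square 0; −1 → -1, wraps to 9, carry into subsquare.
Longitude subsquare f = 5; −1 → 4 = e.
The latitude characters are unchanged.

LI81ek97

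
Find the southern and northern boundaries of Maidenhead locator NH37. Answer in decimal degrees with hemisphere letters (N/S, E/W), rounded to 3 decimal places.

Field N=13, H=7: +13·20° lon, +7·10° lat → SW at lon 80°, lat -20°.
Square 3, 7: +3·2° lon, +7·1° lat → SW at lon 86°, lat -13°.
Cell spans 2° lon × 1° lat.
south 13.000° S, north 12.000° S.

13.000° S, 12.000° S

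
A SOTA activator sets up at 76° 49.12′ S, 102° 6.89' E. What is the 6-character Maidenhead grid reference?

Offset from 180°W / 90°S: lon 282.1148°, lat 13.1813°.
Field: 282.1148/20 → 14 → O, 13.1813/10 → 1 → B; chars OB.
Square: 2.1148/2 → 1, 3.1813/1 → 3; chars 13.
Subsquare: 0.1148/0.0833333 → 1 → b, 0.1813/0.0416667 → 4 → e; chars be.

OB13be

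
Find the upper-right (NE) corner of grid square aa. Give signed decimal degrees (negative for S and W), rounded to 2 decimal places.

-80.00, -160.00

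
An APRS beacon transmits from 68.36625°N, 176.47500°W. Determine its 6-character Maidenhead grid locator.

Add 180° to longitude and 90° to latitude: 3.5250, 158.3662.
Field (20°×10°, letters A–R): lon ⌊3.5250/20⌋ = 0 → A; lat ⌊158.3662/10⌋ = 15 → P.
Square (2°×1°, digits 0–9): lon ⌊3.5250/2⌋ = 1; lat ⌊8.3662/1⌋ = 8.
Subsquare (5′×2.5′, letters a–x): lon ⌊1.5250/0.0833333⌋ = 18 → s; lat ⌊0.3662/0.0416667⌋ = 8 → i.

AP18si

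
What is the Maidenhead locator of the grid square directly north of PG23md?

PG23me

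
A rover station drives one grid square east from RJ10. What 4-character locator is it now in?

Longitude square 1; +1 → 2.
The latitude characters are unchanged.

RJ20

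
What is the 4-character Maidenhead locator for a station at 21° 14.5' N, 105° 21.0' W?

DL71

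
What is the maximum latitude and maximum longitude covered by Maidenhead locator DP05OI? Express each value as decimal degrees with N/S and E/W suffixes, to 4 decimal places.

65.3750° N, 118.7500° W

Field D=3, P=15: +3·20° lon, +15·10° lat → SW at lon -120°, lat 60°.
Square 0, 5: +0·2° lon, +5·1° lat → SW at lon -120°, lat 65°.
Subsquare o=14, i=8: +14·0.0833333° lon, +8·0.0416667° lat → SW at lon -118.833°, lat 65.3333°.
Cell spans 0.0833333° lon × 0.0416667° lat. NE corner is SW corner plus one full cell.
latitude 65.3750° N, longitude 118.7500° W.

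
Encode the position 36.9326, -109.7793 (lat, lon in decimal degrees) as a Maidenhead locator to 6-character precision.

DM56cw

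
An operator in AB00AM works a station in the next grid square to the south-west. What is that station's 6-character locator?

RB90xl

Longitude subsquare a = 0; −1 → -1, wraps to 23 = x, carry into square.
Longitude square 0; −1 → -1, wraps to 9, carry into field.
Longitude field A = 0; −1 → -1, wraps to 17 = R, wrapping around the antimeridian.
Latitude subsquare m = 12; −1 → 11 = l.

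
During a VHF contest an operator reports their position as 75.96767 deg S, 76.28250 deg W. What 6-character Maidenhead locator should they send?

FB14ua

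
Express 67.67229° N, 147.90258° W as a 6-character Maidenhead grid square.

Add 180° to longitude and 90° to latitude: 32.0974, 157.6723.
Field: 32.0974/20 → 1 → B, 157.6723/10 → 15 → P; chars BP.
Square: 12.0974/2 → 6, 7.6723/1 → 7; chars 67.
Subsquare: 0.0974/0.0833333 → 1 → b, 0.6723/0.0416667 → 16 → q; chars bq.

BP67bq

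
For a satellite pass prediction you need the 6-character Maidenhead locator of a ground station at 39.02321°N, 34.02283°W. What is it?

Shift to the Maidenhead origin (180°W, 90°S): lon 145.9772, lat 129.0232.
Field: lon ⌊145.9772/20⌋ = 7 → H; lat ⌊129.0232/10⌋ = 12 → M.
Square: lon ⌊5.9772/2⌋ = 2; lat ⌊9.0232/1⌋ = 9.
Subsquare: lon ⌊1.9772/0.0833333⌋ = 23 → x; lat ⌊0.0232/0.0416667⌋ = 0 → a.

HM29xa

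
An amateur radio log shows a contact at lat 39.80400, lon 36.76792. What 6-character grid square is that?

KM89jt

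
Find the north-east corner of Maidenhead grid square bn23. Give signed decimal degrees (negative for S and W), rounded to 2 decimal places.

44.00, -154.00

Field B=1, N=13: +1·20° lon, +13·10° lat → SW at lon -160°, lat 40°.
Square 2, 3: +2·2° lon, +3·1° lat → SW at lon -156°, lat 43°.
Cell spans 2° lon × 1° lat. NE corner is SW corner plus one full cell.
latitude 44.00, longitude -154.00.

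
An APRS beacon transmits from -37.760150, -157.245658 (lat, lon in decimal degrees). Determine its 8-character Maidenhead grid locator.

Add 180° to longitude and 90° to latitude: 22.75434, 52.23985.
Field (20°×10°, letters A–R): 22.75434/20 → 1 → B, 52.23985/10 → 5 → F; chars BF.
Square (2°×1°, digits 0–9): 2.75434/2 → 1, 2.23985/1 → 2; chars 12.
Subsquare (5′×2.5′, letters a–x): 0.75434/0.0833333 → 9 → j, 0.23985/0.0416667 → 5 → f; chars jf.
Extended square (30″×15″, digits 0–9): 0.00434/0.00833333 → 0, 0.03152/0.00416667 → 7; chars 07.

BF12jf07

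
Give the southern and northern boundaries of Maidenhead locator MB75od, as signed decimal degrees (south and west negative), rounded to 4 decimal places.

Field M=12, B=1: +12·20° lon, +1·10° lat → SW at lon 60°, lat -80°.
Square 7, 5: +7·2° lon, +5·1° lat → SW at lon 74°, lat -75°.
Subsquare o=14, d=3: +14·0.0833333° lon, +3·0.0416667° lat → SW at lon 75.1667°, lat -74.875°.
Cell spans 0.0833333° lon × 0.0416667° lat.
south -74.8750, north -74.8333.

-74.8750, -74.8333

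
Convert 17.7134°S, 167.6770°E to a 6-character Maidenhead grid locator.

Add 180° to longitude and 90° to latitude: 347.6770, 72.2866.
Field (20°×10°, letters A–R): 347.6770/20 → 17 → R, 72.2866/10 → 7 → H; chars RH.
Square (2°×1°, digits 0–9): 7.6770/2 → 3, 2.2866/1 → 2; chars 32.
Subsquare (5′×2.5′, letters a–x): 1.6770/0.0833333 → 20 → u, 0.2866/0.0416667 → 6 → g; chars ug.

RH32ug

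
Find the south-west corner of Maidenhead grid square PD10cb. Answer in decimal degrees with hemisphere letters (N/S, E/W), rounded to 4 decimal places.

59.9583° S, 122.1667° E

Field P=15, D=3: +15·20° lon, +3·10° lat → SW at lon 120°, lat -60°.
Square 1, 0: +1·2° lon, +0·1° lat → SW at lon 122°, lat -60°.
Subsquare c=2, b=1: +2·0.0833333° lon, +1·0.0416667° lat → SW at lon 122.167°, lat -59.9583°.
latitude 59.9583° S, longitude 122.1667° E.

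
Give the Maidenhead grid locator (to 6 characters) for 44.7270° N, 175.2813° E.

Shift to the Maidenhead origin (180°W, 90°S): lon 355.2813, lat 134.7270.
Field: 355.2813/20 → 17 → R, 134.7270/10 → 13 → N; chars RN.
Square: 15.2813/2 → 7, 4.7270/1 → 4; chars 74.
Subsquare: 1.2813/0.0833333 → 15 → p, 0.7270/0.0416667 → 17 → r; chars pr.

RN74pr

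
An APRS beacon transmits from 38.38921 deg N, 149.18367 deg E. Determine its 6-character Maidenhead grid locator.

QM48oj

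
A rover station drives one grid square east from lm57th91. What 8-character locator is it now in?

Longitude extended square 9; +1 → 10, wraps to 0, carry into subsquare.
Longitude subsquare t = 19; +1 → 20 = u.
The latitude characters are unchanged.

LM57uh01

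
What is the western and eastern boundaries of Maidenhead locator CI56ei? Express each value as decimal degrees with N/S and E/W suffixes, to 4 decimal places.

129.6667° W, 129.5833° W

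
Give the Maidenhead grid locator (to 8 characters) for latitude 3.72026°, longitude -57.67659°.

GJ13dr82

Shift to the Maidenhead origin (180°W, 90°S): lon 122.32341, lat 93.72026.
Field: 122.32341/20 → 6 → G, 93.72026/10 → 9 → J; chars GJ.
Square: 2.32341/2 → 1, 3.72026/1 → 3; chars 13.
Subsquare: 0.32341/0.0833333 → 3 → d, 0.72026/0.0416667 → 17 → r; chars dr.
Extended square: 0.07341/0.00833333 → 8, 0.01193/0.00416667 → 2; chars 82.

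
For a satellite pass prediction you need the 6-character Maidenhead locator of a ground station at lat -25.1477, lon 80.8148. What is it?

NG04ju

Add 180° to longitude and 90° to latitude: 260.8148, 64.8523.
Field (20°×10°, letters A–R): lon ⌊260.8148/20⌋ = 13 → N; lat ⌊64.8523/10⌋ = 6 → G.
Square (2°×1°, digits 0–9): lon ⌊0.8148/2⌋ = 0; lat ⌊4.8523/1⌋ = 4.
Subsquare (5′×2.5′, letters a–x): lon ⌊0.8148/0.0833333⌋ = 9 → j; lat ⌊0.8523/0.0416667⌋ = 20 → u.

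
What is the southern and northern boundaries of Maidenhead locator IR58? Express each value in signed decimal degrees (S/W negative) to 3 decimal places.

88.000, 89.000

Field I=8, R=17: +8·20° lon, +17·10° lat → SW at lon -20°, lat 80°.
Square 5, 8: +5·2° lon, +8·1° lat → SW at lon -10°, lat 88°.
Cell spans 2° lon × 1° lat.
south 88.000, north 89.000.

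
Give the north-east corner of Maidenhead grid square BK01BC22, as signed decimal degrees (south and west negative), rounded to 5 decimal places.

11.09583, -159.89167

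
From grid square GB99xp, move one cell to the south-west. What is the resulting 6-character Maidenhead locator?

Longitude subsquare x = 23; −1 → 22 = w.
Latitude subsquare p = 15; −1 → 14 = o.

GB99wo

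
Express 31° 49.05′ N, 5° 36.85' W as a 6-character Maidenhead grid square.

IM71et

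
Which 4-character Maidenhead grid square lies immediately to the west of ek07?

DK97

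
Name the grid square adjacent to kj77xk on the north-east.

Longitude subsquare x = 23; +1 → 24, wraps to 0 = a, carry into square.
Longitude square 7; +1 → 8.
Latitude subsquare k = 10; +1 → 11 = l.

KJ87al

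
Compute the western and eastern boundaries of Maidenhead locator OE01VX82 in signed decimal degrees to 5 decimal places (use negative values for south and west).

Field O=14, E=4: +14·20° lon, +4·10° lat → SW at lon 100°, lat -50°.
Square 0, 1: +0·2° lon, +1·1° lat → SW at lon 100°, lat -49°.
Subsquare v=21, x=23: +21·0.0833333° lon, +23·0.0416667° lat → SW at lon 101.75°, lat -48.0417°.
Extended square 8, 2: +8·0.00833333° lon, +2·0.00416667° lat → SW at lon 101.817°, lat -48.0333°.
Cell spans 0.00833333° lon × 0.00416667° lat.
west 101.81667, east 101.82500.

101.81667, 101.82500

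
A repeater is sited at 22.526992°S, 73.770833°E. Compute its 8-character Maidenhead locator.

MG67vl23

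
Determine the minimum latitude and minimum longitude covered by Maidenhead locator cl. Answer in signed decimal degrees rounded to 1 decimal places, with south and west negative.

20.0, -140.0

Field C=2, L=11: +2·20° lon, +11·10° lat → SW at lon -140°, lat 20°.
latitude 20.0, longitude -140.0.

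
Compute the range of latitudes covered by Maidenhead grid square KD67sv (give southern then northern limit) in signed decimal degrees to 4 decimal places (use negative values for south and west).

-52.1250, -52.0833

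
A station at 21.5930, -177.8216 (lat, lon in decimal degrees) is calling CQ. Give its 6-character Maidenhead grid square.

AL11co

Add 180° to longitude and 90° to latitude: 2.1784, 111.5930.
Field: lon ⌊2.1784/20⌋ = 0 → A; lat ⌊111.5930/10⌋ = 11 → L.
Square: lon ⌊2.1784/2⌋ = 1; lat ⌊1.5930/1⌋ = 1.
Subsquare: lon ⌊0.1784/0.0833333⌋ = 2 → c; lat ⌊0.5930/0.0416667⌋ = 14 → o.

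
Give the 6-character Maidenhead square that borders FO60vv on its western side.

FO60uv

Longitude subsquare v = 21; −1 → 20 = u.
The latitude characters are unchanged.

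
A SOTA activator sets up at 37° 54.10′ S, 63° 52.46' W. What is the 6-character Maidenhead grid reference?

FF82bc

Shift to the Maidenhead origin (180°W, 90°S): lon 116.1257, lat 52.0983.
Field (20°×10°, letters A–R): lon ⌊116.1257/20⌋ = 5 → F; lat ⌊52.0983/10⌋ = 5 → F.
Square (2°×1°, digits 0–9): lon ⌊16.1257/2⌋ = 8; lat ⌊2.0983/1⌋ = 2.
Subsquare (5′×2.5′, letters a–x): lon ⌊0.1257/0.0833333⌋ = 1 → b; lat ⌊0.0983/0.0416667⌋ = 2 → c.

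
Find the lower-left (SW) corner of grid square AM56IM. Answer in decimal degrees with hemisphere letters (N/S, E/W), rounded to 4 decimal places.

36.5000° N, 169.3333° W

Field A=0, M=12: +0·20° lon, +12·10° lat → SW at lon -180°, lat 30°.
Square 5, 6: +5·2° lon, +6·1° lat → SW at lon -170°, lat 36°.
Subsquare i=8, m=12: +8·0.0833333° lon, +12·0.0416667° lat → SW at lon -169.333°, lat 36.5°.
latitude 36.5000° N, longitude 169.3333° W.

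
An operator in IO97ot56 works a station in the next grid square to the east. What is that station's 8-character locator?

IO97ot66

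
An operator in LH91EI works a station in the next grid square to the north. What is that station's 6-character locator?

LH91ej

Latitude subsquare i = 8; +1 → 9 = j.
The longitude characters are unchanged.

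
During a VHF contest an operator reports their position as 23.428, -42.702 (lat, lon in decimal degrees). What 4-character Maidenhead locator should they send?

GL83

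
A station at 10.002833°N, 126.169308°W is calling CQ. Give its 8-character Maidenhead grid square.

CK60va90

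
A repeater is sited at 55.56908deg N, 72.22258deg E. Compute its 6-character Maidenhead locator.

MO65cn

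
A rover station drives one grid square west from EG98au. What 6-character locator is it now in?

Longitude subsquare a = 0; −1 → -1, wraps to 23 = x, carry into square.
Longitude square 9; −1 → 8.
The latitude characters are unchanged.

EG88xu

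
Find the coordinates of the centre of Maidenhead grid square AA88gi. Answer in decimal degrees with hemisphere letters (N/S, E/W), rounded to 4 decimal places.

Field A=0, A=0: +0·20° lon, +0·10° lat → SW at lon -180°, lat -90°.
Square 8, 8: +8·2° lon, +8·1° lat → SW at lon -164°, lat -82°.
Subsquare g=6, i=8: +6·0.0833333° lon, +8·0.0416667° lat → SW at lon -163.5°, lat -81.6667°.
Cell spans 0.0833333° lon × 0.0416667° lat. Centre is SW corner plus half of each.
latitude 81.6458° S, longitude 163.4583° W.

81.6458° S, 163.4583° W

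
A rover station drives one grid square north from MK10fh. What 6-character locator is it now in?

MK10fi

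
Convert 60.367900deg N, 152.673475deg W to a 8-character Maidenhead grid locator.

BP30pi98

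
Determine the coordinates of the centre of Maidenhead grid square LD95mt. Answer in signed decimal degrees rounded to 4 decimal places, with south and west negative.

Field L=11, D=3: +11·20° lon, +3·10° lat → SW at lon 40°, lat -60°.
Square 9, 5: +9·2° lon, +5·1° lat → SW at lon 58°, lat -55°.
Subsquare m=12, t=19: +12·0.0833333° lon, +19·0.0416667° lat → SW at lon 59°, lat -54.2083°.
Cell spans 0.0833333° lon × 0.0416667° lat. Centre is SW corner plus half of each.
latitude -54.1875, longitude 59.0417.

-54.1875, 59.0417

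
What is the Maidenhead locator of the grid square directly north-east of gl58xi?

GL68aj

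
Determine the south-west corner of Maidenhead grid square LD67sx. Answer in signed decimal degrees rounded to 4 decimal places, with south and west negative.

-52.0417, 53.5000

Field L=11, D=3: +11·20° lon, +3·10° lat → SW at lon 40°, lat -60°.
Square 6, 7: +6·2° lon, +7·1° lat → SW at lon 52°, lat -53°.
Subsquare s=18, x=23: +18·0.0833333° lon, +23·0.0416667° lat → SW at lon 53.5°, lat -52.0417°.
latitude -52.0417, longitude 53.5000.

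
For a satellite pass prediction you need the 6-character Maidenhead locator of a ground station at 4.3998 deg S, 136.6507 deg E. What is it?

PI85ho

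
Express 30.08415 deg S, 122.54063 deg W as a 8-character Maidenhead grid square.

Shift to the Maidenhead origin (180°W, 90°S): lon 57.45937, lat 59.91585.
Field: lon ⌊57.45937/20⌋ = 2 → C; lat ⌊59.91585/10⌋ = 5 → F.
Square: lon ⌊17.45937/2⌋ = 8; lat ⌊9.91585/1⌋ = 9.
Subsquare: lon ⌊1.45937/0.0833333⌋ = 17 → r; lat ⌊0.91585/0.0416667⌋ = 21 → v.
Extended square: lon ⌊0.04270/0.00833333⌋ = 5; lat ⌊0.04085/0.00416667⌋ = 9.

CF89rv59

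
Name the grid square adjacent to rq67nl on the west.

RQ67ml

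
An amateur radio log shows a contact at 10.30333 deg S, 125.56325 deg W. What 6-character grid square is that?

CH79fq

Add 180° to longitude and 90° to latitude: 54.4368, 79.6967.
Field: lon ⌊54.4368/20⌋ = 2 → C; lat ⌊79.6967/10⌋ = 7 → H.
Square: lon ⌊14.4368/2⌋ = 7; lat ⌊9.6967/1⌋ = 9.
Subsquare: lon ⌊0.4368/0.0833333⌋ = 5 → f; lat ⌊0.6967/0.0416667⌋ = 16 → q.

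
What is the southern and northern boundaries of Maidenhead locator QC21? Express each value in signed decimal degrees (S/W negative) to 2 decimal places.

-69.00, -68.00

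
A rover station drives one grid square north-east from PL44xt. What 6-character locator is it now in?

Longitude subsquare x = 23; +1 → 24, wraps to 0 = a, carry into square.
Longitude square 4; +1 → 5.
Latitude subsquare t = 19; +1 → 20 = u.

PL54au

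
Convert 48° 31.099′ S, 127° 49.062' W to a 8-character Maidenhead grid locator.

CE61cl15

Add 180° to longitude and 90° to latitude: 52.18230, 41.48168.
Field: 52.18230/20 → 2 → C, 41.48168/10 → 4 → E; chars CE.
Square: 12.18230/2 → 6, 1.48168/1 → 1; chars 61.
Subsquare: 0.18230/0.0833333 → 2 → c, 0.48168/0.0416667 → 11 → l; chars cl.
Extended square: 0.01563/0.00833333 → 1, 0.02335/0.00416667 → 5; chars 15.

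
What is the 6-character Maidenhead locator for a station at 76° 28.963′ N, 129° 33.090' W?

CQ56fl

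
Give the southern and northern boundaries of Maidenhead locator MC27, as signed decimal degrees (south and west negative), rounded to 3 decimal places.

-63.000, -62.000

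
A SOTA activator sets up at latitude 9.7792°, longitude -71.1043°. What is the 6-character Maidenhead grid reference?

Shift to the Maidenhead origin (180°W, 90°S): lon 108.8957, lat 99.7792.
Field (20°×10°, letters A–R): 108.8957/20 → 5 → F, 99.7792/10 → 9 → J; chars FJ.
Square (2°×1°, digits 0–9): 8.8957/2 → 4, 9.7792/1 → 9; chars 49.
Subsquare (5′×2.5′, letters a–x): 0.8957/0.0833333 → 10 → k, 0.7792/0.0416667 → 18 → s; chars ks.

FJ49ks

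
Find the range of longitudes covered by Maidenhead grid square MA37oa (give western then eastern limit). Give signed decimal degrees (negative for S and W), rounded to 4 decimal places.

67.1667, 67.2500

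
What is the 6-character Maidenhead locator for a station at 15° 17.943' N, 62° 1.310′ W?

FK85xh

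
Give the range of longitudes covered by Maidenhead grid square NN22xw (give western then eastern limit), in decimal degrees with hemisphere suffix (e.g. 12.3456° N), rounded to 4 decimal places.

Field N=13, N=13: +13·20° lon, +13·10° lat → SW at lon 80°, lat 40°.
Square 2, 2: +2·2° lon, +2·1° lat → SW at lon 84°, lat 42°.
Subsquare x=23, w=22: +23·0.0833333° lon, +22·0.0416667° lat → SW at lon 85.9167°, lat 42.9167°.
Cell spans 0.0833333° lon × 0.0416667° lat.
west 85.9167° E, east 86.0000° E.

85.9167° E, 86.0000° E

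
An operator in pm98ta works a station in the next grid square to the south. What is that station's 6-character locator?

PM97tx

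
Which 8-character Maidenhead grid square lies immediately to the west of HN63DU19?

Longitude extended square 1; −1 → 0.
The latitude characters are unchanged.

HN63du09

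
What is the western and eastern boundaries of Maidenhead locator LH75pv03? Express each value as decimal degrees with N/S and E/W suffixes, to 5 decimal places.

55.25000° E, 55.25833° E

Field L=11, H=7: +11·20° lon, +7·10° lat → SW at lon 40°, lat -20°.
Square 7, 5: +7·2° lon, +5·1° lat → SW at lon 54°, lat -15°.
Subsquare p=15, v=21: +15·0.0833333° lon, +21·0.0416667° lat → SW at lon 55.25°, lat -14.125°.
Extended square 0, 3: +0·0.00833333° lon, +3·0.00416667° lat → SW at lon 55.25°, lat -14.1125°.
Cell spans 0.00833333° lon × 0.00416667° lat.
west 55.25000° E, east 55.25833° E.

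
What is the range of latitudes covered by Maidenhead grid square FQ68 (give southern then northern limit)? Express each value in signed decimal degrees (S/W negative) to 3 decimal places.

Field F=5, Q=16: +5·20° lon, +16·10° lat → SW at lon -80°, lat 70°.
Square 6, 8: +6·2° lon, +8·1° lat → SW at lon -68°, lat 78°.
Cell spans 2° lon × 1° lat.
south 78.000, north 79.000.

78.000, 79.000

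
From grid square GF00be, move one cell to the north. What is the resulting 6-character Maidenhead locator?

GF00bf

Latitude subsquare e = 4; +1 → 5 = f.
The longitude characters are unchanged.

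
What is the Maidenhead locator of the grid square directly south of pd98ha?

Latitude subsquare a = 0; −1 → -1, wraps to 23 = x, carry into square.
Latitude square 8; −1 → 7.
The longitude characters are unchanged.

PD97hx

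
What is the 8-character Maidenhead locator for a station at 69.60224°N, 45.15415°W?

Offset from 180°W / 90°S: lon 134.84585°, lat 159.60224°.
Field: lon ⌊134.84585/20⌋ = 6 → G; lat ⌊159.60224/10⌋ = 15 → P.
Square: lon ⌊14.84585/2⌋ = 7; lat ⌊9.60224/1⌋ = 9.
Subsquare: lon ⌊0.84585/0.0833333⌋ = 10 → k; lat ⌊0.60224/0.0416667⌋ = 14 → o.
Extended square: lon ⌊0.01252/0.00833333⌋ = 1; lat ⌊0.01891/0.00416667⌋ = 4.

GP79ko14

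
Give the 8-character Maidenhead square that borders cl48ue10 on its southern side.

Latitude extended square 0; −1 → -1, wraps to 9, carry into subsquare.
Latitude subsquare e = 4; −1 → 3 = d.
The longitude characters are unchanged.

CL48ud19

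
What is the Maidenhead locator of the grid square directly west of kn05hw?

KN05gw

Longitude subsquare h = 7; −1 → 6 = g.
The latitude characters are unchanged.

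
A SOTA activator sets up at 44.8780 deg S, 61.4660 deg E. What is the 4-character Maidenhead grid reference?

Shift to the Maidenhead origin (180°W, 90°S): lon 241.47, lat 45.12.
Field: 241.47/20 → 12 → M, 45.12/10 → 4 → E; chars ME.
Square: 1.47/2 → 0, 5.12/1 → 5; chars 05.

ME05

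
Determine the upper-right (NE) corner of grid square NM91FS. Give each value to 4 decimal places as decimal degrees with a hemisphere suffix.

Field N=13, M=12: +13·20° lon, +12·10° lat → SW at lon 80°, lat 30°.
Square 9, 1: +9·2° lon, +1·1° lat → SW at lon 98°, lat 31°.
Subsquare f=5, s=18: +5·0.0833333° lon, +18·0.0416667° lat → SW at lon 98.4167°, lat 31.75°.
Cell spans 0.0833333° lon × 0.0416667° lat. NE corner is SW corner plus one full cell.
latitude 31.7917° N, longitude 98.5000° E.

31.7917° N, 98.5000° E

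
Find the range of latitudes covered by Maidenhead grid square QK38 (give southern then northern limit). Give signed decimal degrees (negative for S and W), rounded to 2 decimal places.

18.00, 19.00

Field Q=16, K=10: +16·20° lon, +10·10° lat → SW at lon 140°, lat 10°.
Square 3, 8: +3·2° lon, +8·1° lat → SW at lon 146°, lat 18°.
Cell spans 2° lon × 1° lat.
south 18.00, north 19.00.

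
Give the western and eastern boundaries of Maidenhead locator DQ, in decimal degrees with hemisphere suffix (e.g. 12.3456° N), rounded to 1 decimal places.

Field D=3, Q=16: +3·20° lon, +16·10° lat → SW at lon -120°, lat 70°.
Cell spans 20° lon × 10° lat.
west 120.0° W, east 100.0° W.

120.0° W, 100.0° W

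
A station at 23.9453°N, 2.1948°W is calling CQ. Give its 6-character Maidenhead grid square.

IL83vw

Add 180° to longitude and 90° to latitude: 177.8052, 113.9453.
Field (20°×10°, letters A–R): lon ⌊177.8052/20⌋ = 8 → I; lat ⌊113.9453/10⌋ = 11 → L.
Square (2°×1°, digits 0–9): lon ⌊17.8052/2⌋ = 8; lat ⌊3.9453/1⌋ = 3.
Subsquare (5′×2.5′, letters a–x): lon ⌊1.8052/0.0833333⌋ = 21 → v; lat ⌊0.9453/0.0416667⌋ = 22 → w.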